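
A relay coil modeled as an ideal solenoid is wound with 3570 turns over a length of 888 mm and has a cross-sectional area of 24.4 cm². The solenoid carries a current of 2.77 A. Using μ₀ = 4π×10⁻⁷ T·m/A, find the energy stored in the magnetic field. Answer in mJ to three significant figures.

U ≈ 169 mJ

A = 24.4 cm² = 2.440×10^-3 m².
L = μ₀N²A/ℓ = (4π×10⁻⁷)(3570)²(2.440×10^-3)/(0.888) = 4.401×10^-2 H.
U = ½LI² = ½(4.401×10^-2)(2.77)² = 0.1688 J.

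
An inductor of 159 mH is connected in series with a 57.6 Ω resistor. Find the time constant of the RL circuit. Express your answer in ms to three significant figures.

τ ≈ 2.76 ms

τ = L/R = (0.159 H)/(57.6 Ω) = 2.760×10^-3 s.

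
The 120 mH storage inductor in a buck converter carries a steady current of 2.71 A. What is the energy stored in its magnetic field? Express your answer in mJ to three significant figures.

Stored magnetic energy: U = ½LI².
U = ½(0.12 H)(2.71 A)² = 0.4406 J.

U ≈ 441 mJ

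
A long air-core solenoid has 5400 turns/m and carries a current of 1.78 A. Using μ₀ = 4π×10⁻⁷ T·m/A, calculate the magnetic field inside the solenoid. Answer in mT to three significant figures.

B ≈ 12.1 mT

Inside a long solenoid, B = μ₀nI.
B = (4π×10⁻⁷)(5.400×10^3 m⁻¹)(1.78 A) = 1.208×10^-2 T.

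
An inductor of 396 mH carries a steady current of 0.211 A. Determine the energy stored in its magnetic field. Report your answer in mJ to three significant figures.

U ≈ 8.82 mJ

Stored magnetic energy: U = ½LI².
U = ½(0.396 H)(0.211 A)² = 8.815×10^-3 J.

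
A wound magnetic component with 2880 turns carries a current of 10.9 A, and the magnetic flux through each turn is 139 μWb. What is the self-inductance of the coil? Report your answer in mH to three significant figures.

L ≈ 36.7 mH

Self-inductance is defined by L = NΦ_B/I (flux linkage over current).
L = (2880)(1.390×10^-4 Wb)/(10.9 A) = 3.673×10^-2 H.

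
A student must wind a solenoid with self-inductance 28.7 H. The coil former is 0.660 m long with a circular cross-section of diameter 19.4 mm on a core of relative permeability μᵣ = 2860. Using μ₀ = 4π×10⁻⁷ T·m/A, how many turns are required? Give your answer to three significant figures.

N ≈ 4220 turns

A = π(d/2)² = π(9.700×10^-3 m)² = 2.956×10^-4 m².
From L = μ₀μᵣN²A/ℓ, N = √(Lℓ / (μ₀μᵣA)).
N = √[(28.7)(0.66) / ((4π×10⁻⁷)(2860)×2.956×10^-4)] = √(1.783×10^7) ≈ 4222.6.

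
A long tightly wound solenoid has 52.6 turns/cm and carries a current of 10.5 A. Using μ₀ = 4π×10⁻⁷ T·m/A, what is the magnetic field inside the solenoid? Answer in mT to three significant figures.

Inside a long solenoid, B = μ₀nI.
B = (4π×10⁻⁷)(5.260×10^3 m⁻¹)(10.5 A) = 6.940×10^-2 T.

B ≈ 69.4 mT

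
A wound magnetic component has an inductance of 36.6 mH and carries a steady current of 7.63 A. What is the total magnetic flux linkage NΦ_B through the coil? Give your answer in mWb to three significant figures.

NΦ_B ≈ 279 mWb

From L = NΦ_B/I, the flux linkage is NΦ_B = LI.
NΦ_B = (3.660×10^-2 H)(7.63 A) = 0.2793 Wb.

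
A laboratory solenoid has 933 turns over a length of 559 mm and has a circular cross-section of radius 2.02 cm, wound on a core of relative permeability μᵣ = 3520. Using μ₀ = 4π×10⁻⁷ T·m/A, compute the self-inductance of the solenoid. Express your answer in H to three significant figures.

L ≈ 8.83 H

A = πr² = π(2.020×10^-2 m)² = 1.282×10^-3 m².
For a long solenoid, L = μ₀μᵣN²A/ℓ.
L = (4π×10⁻⁷)(3520)(933)²(1.282×10^-3)/(0.559 m) = 8.83 H.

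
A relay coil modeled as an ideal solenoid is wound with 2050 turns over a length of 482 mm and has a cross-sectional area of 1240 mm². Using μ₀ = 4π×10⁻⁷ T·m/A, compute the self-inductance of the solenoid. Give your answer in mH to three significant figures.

L ≈ 13.6 mH

A = 1240 mm² = 1.240×10^-3 m².
For a long solenoid, L = μ₀N²A/ℓ.
L = (4π×10⁻⁷)(2050)²(1.240×10^-3)/(0.482 m) = 1.359×10^-2 H.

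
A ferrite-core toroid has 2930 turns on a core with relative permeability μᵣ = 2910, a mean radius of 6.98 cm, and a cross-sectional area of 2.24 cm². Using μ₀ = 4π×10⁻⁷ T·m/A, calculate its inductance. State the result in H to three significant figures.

L ≈ 16.0 H

For a thin toroid, L = μ₀μᵣN²A/(2πR).
L = (4π×10⁻⁷)(2910)(2930)²(2.240×10^-4) / (2π×6.980×10^-2 m) = 16.03 H.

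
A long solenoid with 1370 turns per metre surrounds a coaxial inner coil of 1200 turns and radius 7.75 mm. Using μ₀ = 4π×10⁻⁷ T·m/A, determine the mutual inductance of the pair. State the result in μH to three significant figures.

The outer solenoid produces a uniform field B₁ = μ₀n₁I₁ across the inner coil,
so the flux linkage is N₂Φ = N₂B₁A₂ = μ₀n₁N₂A₂·I₁, giving M = μ₀n₁N₂A₂.
A₂ = πr² = π(7.750×10^-3 m)² = 1.887×10^-4 m².
M = (4π×10⁻⁷)(1370)(1200)(1.887×10^-4) = 3.898×10^-4 H.

M ≈ 390 μH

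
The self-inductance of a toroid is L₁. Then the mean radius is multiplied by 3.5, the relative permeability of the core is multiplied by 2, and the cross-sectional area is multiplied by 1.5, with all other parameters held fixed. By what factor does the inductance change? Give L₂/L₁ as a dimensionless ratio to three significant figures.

For a toroid, L ∝ μᵣN²A/R.
L₂/L₁ = (3.5)^-1 × (2) × (1.5) = 0.857.

L₂/L₁ = 0.857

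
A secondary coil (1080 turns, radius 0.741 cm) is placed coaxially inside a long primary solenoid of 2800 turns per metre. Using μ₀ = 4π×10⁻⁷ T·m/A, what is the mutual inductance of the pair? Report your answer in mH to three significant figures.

The outer solenoid produces a uniform field B₁ = μ₀n₁I₁ across the inner coil,
so the flux linkage is N₂Φ = N₂B₁A₂ = μ₀n₁N₂A₂·I₁, giving M = μ₀n₁N₂A₂.
A₂ = πr² = π(7.410×10^-3 m)² = 1.72499×10^-4 m².
M = (4π×10⁻⁷)(2800)(1080)(1.72499×10^-4) = 6.555×10^-4 H.

M ≈ 0.656 mH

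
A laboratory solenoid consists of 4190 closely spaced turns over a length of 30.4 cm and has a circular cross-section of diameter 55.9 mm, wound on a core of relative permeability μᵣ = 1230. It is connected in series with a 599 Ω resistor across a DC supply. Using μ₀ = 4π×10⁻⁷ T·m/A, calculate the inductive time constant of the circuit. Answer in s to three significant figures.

τ ≈ 0.366 s

A = π(d/2)² = π(2.795×10^-2 m)² = 2.454×10^-3 m².
L = μ₀μᵣN²A/ℓ = (4π×10⁻⁷)(1230)(4190)²(2.454×10^-3)/(0.304) = 219.1 H.
τ = L/R = (219.1)/(599) = 0.3657 s.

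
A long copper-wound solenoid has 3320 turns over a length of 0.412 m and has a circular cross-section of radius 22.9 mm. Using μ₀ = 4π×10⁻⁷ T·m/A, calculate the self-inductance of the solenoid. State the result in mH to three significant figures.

A = πr² = π(2.290×10^-2 m)² = 1.647×10^-3 m².
For a long solenoid, L = μ₀N²A/ℓ.
L = (4π×10⁻⁷)(3320)²(1.647×10^-3)/(0.412 m) = 5.539×10^-2 H.

L ≈ 55.4 mH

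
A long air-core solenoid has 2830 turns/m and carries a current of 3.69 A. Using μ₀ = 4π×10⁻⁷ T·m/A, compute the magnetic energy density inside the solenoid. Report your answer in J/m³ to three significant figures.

u ≈ 68.5 J/m³

B = μ₀nI = (4π×10⁻⁷)(2.830×10^3)(3.69) = 1.312×10^-2 T.
u = B²/(2μ₀) = (1.312×10^-2)²/(2×4π×10⁻⁷) = 68.52 J/m³.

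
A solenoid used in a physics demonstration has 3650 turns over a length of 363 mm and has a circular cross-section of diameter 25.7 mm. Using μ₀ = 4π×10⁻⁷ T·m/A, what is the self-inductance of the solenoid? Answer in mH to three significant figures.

L ≈ 23.9 mH

A = π(d/2)² = π(1.285×10^-2 m)² = 5.187×10^-4 m².
For a long solenoid, L = μ₀N²A/ℓ.
L = (4π×10⁻⁷)(3650)²(5.187×10^-4)/(0.363 m) = 2.392×10^-2 H.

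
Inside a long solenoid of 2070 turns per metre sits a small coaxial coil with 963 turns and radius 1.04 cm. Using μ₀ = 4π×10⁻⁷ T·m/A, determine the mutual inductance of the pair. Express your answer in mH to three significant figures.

M ≈ 0.851 mH

The outer solenoid produces a uniform field B₁ = μ₀n₁I₁ across the inner coil,
so the flux linkage is N₂Φ = N₂B₁A₂ = μ₀n₁N₂A₂·I₁, giving M = μ₀n₁N₂A₂.
A₂ = πr² = π(1.040×10^-2 m)² = 3.398×10^-4 m².
M = (4π×10⁻⁷)(2070)(963)(3.398×10^-4) = 8.512×10^-4 H.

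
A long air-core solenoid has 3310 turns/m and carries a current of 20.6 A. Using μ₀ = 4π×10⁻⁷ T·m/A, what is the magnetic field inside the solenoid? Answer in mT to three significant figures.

B ≈ 85.7 mT

Inside a long solenoid, B = μ₀nI.
B = (4π×10⁻⁷)(3.310×10^3 m⁻¹)(20.6 A) = 8.569×10^-2 T.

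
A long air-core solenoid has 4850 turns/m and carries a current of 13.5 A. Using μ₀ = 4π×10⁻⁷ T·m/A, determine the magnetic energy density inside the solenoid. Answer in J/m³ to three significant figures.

B = μ₀nI = (4π×10⁻⁷)(4.850×10^3)(13.5) = 8.228×10^-2 T.
u = B²/(2μ₀) = (8.228×10^-2)²/(2×4π×10⁻⁷) = 2.694×10^3 J/m³.

u ≈ 2690 J/m³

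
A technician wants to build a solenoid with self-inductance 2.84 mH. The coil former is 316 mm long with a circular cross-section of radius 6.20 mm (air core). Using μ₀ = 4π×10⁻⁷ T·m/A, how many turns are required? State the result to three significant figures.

A = πr² = π(6.200×10^-3 m)² = 1.208×10^-4 m².
From L = μ₀N²A/ℓ, N = √(Lℓ / (μ₀A)).
N = √[(2.840×10^-3)(0.316) / ((4π×10⁻⁷)×1.208×10^-4)] = √(5.914×10^6) ≈ 2431.8.

N ≈ 2430 turns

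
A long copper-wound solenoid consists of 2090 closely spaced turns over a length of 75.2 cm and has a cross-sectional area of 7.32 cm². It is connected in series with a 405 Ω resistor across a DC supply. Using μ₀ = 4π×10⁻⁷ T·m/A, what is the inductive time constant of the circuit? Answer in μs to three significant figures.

τ ≈ 13.2 μs

A = 7.32 cm² = 7.320×10^-4 m².
L = μ₀N²A/ℓ = (4π×10⁻⁷)(2090)²(7.320×10^-4)/(0.752) = 5.343×10^-3 H.
τ = L/R = (5.343×10^-3)/(405) = 1.319×10^-5 s.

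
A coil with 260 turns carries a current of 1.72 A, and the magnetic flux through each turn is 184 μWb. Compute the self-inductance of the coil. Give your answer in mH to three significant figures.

Self-inductance is defined by L = NΦ_B/I (flux linkage over current).
L = (260)(1.840×10^-4 Wb)/(1.72 A) = 2.781×10^-2 H.

L ≈ 27.8 mH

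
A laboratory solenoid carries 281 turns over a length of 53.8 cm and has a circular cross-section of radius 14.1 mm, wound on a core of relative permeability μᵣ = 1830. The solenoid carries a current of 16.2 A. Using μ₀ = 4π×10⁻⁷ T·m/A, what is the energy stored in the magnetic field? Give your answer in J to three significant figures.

A = πr² = π(1.410×10^-2 m)² = 6.246×10^-4 m².
L = μ₀μᵣN²A/ℓ = (4π×10⁻⁷)(1830)(281)²(6.246×10^-4)/(0.538) = 0.2108 H.
U = ½LI² = ½(0.2108)(16.2)² = 27.66 J.

U ≈ 27.7 J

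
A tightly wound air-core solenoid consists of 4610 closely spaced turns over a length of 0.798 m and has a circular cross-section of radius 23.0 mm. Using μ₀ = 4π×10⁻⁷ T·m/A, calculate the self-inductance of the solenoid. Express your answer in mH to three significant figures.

A = πr² = π(2.300×10^-2 m)² = 1.662×10^-3 m².
For a long solenoid, L = μ₀N²A/ℓ.
L = (4π×10⁻⁷)(4610)²(1.662×10^-3)/(0.798 m) = 5.562×10^-2 H.

L ≈ 55.6 mH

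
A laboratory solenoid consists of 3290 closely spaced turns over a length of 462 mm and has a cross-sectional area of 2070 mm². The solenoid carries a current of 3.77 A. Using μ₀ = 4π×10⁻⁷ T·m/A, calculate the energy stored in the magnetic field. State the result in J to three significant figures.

U ≈ 0.433 J

A = 2070 mm² = 2.070×10^-3 m².
L = μ₀N²A/ℓ = (4π×10⁻⁷)(3290)²(2.070×10^-3)/(0.462) = 6.094×10^-2 H.
U = ½LI² = ½(6.094×10^-2)(3.77)² = 0.4331 J.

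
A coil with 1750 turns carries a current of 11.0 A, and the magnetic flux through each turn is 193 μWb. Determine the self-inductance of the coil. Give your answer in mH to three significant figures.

L ≈ 30.7 mH

Self-inductance is defined by L = NΦ_B/I (flux linkage over current).
L = (1750)(1.930×10^-4 Wb)/(11.0 A) = 3.070×10^-2 H.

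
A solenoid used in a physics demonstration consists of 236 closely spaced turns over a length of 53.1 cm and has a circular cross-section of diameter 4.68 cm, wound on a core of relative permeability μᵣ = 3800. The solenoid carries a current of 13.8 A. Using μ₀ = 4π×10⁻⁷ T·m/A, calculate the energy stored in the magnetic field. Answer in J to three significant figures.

A = π(d/2)² = π(2.340×10^-2 m)² = 1.720×10^-3 m².
L = μ₀μᵣN²A/ℓ = (4π×10⁻⁷)(3800)(236)²(1.720×10^-3)/(0.531) = 0.8616 H.
U = ½LI² = ½(0.8616)(13.8)² = 82.04 J.

U ≈ 82.0 J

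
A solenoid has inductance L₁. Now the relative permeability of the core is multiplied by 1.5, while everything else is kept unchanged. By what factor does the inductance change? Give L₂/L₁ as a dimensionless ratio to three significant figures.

L₂/L₁ = 1.50

For a solenoid, L ∝ μᵣN²A/ℓ.
L₂/L₁ = (1.5) = 1.50.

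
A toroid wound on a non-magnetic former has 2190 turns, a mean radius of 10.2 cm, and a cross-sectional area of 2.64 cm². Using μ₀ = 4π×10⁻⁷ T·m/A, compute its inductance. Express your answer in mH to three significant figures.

For a thin toroid, L = μ₀N²A/(2πR).
L = (4π×10⁻⁷)(2190)²(2.640×10^-4) / (2π×0.102 m) = 2.483×10^-3 H.

L ≈ 2.48 mH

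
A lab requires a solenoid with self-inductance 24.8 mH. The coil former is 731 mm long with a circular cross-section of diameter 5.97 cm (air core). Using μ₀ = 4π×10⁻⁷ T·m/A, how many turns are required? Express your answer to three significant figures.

N ≈ 2270 turns

A = π(d/2)² = π(2.985×10^-2 m)² = 2.799×10^-3 m².
From L = μ₀N²A/ℓ, N = √(Lℓ / (μ₀A)).
N = √[(2.480×10^-2)(0.731) / ((4π×10⁻⁷)×2.799×10^-3)] = √(5.154×10^6) ≈ 2270.2.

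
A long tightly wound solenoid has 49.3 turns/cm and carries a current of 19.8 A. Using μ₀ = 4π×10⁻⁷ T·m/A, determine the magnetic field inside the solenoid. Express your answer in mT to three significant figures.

B ≈ 123 mT

Inside a long solenoid, B = μ₀nI.
B = (4π×10⁻⁷)(4.930×10^3 m⁻¹)(19.8 A) = 0.1227 T.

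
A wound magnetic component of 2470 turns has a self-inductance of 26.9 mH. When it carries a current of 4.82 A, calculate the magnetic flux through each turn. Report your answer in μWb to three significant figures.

Φ_B ≈ 52.5 μWb

From L = NΦ_B/I, the flux per turn is Φ_B = LI/N.
Φ_B = (2.690×10^-2 H)(4.82 A)/2470 = 5.249×10^-5 Wb.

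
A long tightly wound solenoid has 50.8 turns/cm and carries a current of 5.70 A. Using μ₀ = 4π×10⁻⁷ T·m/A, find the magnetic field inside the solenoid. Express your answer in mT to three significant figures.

Inside a long solenoid, B = μ₀nI.
B = (4π×10⁻⁷)(5.080×10^3 m⁻¹)(5.70 A) = 3.639×10^-2 T.

B ≈ 36.4 mT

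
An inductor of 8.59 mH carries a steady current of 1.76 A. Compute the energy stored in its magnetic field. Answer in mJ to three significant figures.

U ≈ 13.3 mJ

Stored magnetic energy: U = ½LI².
U = ½(8.590×10^-3 H)(1.76 A)² = 1.330×10^-2 J.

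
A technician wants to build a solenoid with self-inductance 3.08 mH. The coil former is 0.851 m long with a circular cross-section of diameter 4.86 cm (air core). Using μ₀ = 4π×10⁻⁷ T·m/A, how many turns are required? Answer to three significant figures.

A = π(d/2)² = π(2.430×10^-2 m)² = 1.855×10^-3 m².
From L = μ₀N²A/ℓ, N = √(Lℓ / (μ₀A)).
N = √[(3.080×10^-3)(0.851) / ((4π×10⁻⁷)×1.855×10^-3)] = √(1.124×10^6) ≈ 1060.4.

N ≈ 1060 turns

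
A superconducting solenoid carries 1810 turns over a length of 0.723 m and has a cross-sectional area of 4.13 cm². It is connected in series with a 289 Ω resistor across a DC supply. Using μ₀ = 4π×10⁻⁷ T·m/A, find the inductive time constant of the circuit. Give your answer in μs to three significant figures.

τ ≈ 8.14 μs

A = 4.13 cm² = 4.130×10^-4 m².
L = μ₀N²A/ℓ = (4π×10⁻⁷)(1810)²(4.130×10^-4)/(0.723) = 2.352×10^-3 H.
τ = L/R = (2.352×10^-3)/(289) = 8.137×10^-6 s.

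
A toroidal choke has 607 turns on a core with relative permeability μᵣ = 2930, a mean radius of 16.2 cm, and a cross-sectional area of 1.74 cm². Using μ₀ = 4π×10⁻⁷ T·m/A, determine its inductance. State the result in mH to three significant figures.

For a thin toroid, L = μ₀μᵣN²A/(2πR).
L = (4π×10⁻⁷)(2930)(607)²(1.740×10^-4) / (2π×0.162 m) = 0.2319 H.

L ≈ 232 mH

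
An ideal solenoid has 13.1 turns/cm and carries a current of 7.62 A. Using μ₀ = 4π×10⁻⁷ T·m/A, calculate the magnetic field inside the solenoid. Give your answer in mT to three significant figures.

Inside a long solenoid, B = μ₀nI.
B = (4π×10⁻⁷)(1.310×10^3 m⁻¹)(7.62 A) = 1.254×10^-2 T.

B ≈ 12.5 mT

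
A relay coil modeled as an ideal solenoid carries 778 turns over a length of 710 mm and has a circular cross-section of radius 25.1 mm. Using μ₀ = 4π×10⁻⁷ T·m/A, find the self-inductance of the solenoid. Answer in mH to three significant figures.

A = πr² = π(2.510×10^-2 m)² = 1.979×10^-3 m².
For a long solenoid, L = μ₀N²A/ℓ.
L = (4π×10⁻⁷)(778)²(1.979×10^-3)/(0.71 m) = 2.120×10^-3 H.

L ≈ 2.12 mH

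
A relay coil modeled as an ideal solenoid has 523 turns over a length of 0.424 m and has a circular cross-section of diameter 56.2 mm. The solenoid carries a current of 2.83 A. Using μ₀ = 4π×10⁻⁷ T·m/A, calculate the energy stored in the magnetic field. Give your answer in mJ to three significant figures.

U ≈ 8.05 mJ

A = π(d/2)² = π(2.810×10^-2 m)² = 2.481×10^-3 m².
L = μ₀N²A/ℓ = (4π×10⁻⁷)(523)²(2.481×10^-3)/(0.424) = 2.011×10^-3 H.
U = ½LI² = ½(2.011×10^-3)(2.83)² = 8.053×10^-3 J.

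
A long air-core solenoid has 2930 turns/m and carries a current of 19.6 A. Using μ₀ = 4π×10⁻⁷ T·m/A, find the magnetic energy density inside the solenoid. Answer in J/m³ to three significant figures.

u ≈ 2070 J/m³

B = μ₀nI = (4π×10⁻⁷)(2.930×10^3)(19.6) = 7.217×10^-2 T.
u = B²/(2μ₀) = (7.217×10^-2)²/(2×4π×10⁻⁷) = 2.072×10^3 J/m³.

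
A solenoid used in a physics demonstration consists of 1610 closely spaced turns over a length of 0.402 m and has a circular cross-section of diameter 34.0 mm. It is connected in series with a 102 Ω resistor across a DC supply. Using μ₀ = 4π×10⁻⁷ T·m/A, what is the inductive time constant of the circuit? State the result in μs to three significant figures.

τ ≈ 72.1 μs

A = π(d/2)² = π(1.700×10^-2 m)² = 9.079×10^-4 m².
L = μ₀N²A/ℓ = (4π×10⁻⁷)(1610)²(9.079×10^-4)/(0.402) = 7.357×10^-3 H.
τ = L/R = (7.357×10^-3)/(102) = 7.212×10^-5 s.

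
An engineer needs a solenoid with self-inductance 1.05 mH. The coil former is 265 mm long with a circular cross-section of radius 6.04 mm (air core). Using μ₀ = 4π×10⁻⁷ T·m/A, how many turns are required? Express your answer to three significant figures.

N ≈ 1390 turns

A = πr² = π(6.040×10^-3 m)² = 1.146×10^-4 m².
From L = μ₀N²A/ℓ, N = √(Lℓ / (μ₀A)).
N = √[(1.050×10^-3)(0.265) / ((4π×10⁻⁷)×1.146×10^-4)] = √(1.932×10^6) ≈ 1390.0.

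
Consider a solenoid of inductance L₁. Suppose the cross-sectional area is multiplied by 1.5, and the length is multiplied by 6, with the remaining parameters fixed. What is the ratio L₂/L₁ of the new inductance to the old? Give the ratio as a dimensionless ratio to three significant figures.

For a solenoid, L ∝ μᵣN²A/ℓ.
L₂/L₁ = (1.5) × (6)^-1 = 0.250.

L₂/L₁ = 0.250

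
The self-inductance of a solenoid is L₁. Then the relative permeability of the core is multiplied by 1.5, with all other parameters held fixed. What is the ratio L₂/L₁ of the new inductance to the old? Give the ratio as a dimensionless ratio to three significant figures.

L₂/L₁ = 1.50

For a solenoid, L ∝ μᵣN²A/ℓ.
L₂/L₁ = (1.5) = 1.50.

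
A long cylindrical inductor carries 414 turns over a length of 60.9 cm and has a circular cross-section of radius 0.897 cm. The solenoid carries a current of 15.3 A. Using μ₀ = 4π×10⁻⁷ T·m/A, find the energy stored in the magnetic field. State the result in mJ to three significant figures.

A = πr² = π(8.970×10^-3 m)² = 2.528×10^-4 m².
L = μ₀N²A/ℓ = (4π×10⁻⁷)(414)²(2.528×10^-4)/(0.609) = 8.940×10^-5 H.
U = ½LI² = ½(8.940×10^-5)(15.3)² = 1.046×10^-2 J.

U ≈ 10.5 mJ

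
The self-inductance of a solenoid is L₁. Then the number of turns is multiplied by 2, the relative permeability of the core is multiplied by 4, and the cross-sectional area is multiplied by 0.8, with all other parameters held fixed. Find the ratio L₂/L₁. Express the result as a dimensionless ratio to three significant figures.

L₂/L₁ = 12.8

For a solenoid, L ∝ μᵣN²A/ℓ.
L₂/L₁ = (2)^2 × (4) × (0.8) = 12.8.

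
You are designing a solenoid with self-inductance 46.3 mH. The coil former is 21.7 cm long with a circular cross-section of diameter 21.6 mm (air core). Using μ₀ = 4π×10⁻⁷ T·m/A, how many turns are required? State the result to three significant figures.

N ≈ 4670 turns

A = π(d/2)² = π(1.080×10^-2 m)² = 3.664×10^-4 m².
From L = μ₀N²A/ℓ, N = √(Lℓ / (μ₀A)).
N = √[(4.630×10^-2)(0.217) / ((4π×10⁻⁷)×3.664×10^-4)] = √(2.182×10^7) ≈ 4671.1.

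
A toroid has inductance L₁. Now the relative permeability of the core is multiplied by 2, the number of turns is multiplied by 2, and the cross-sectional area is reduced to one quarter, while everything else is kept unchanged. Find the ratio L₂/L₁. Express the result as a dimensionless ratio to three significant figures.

L₂/L₁ = 2.00

For a toroid, L ∝ μᵣN²A/R.
L₂/L₁ = (2) × (2)^2 × (0.25) = 2.00.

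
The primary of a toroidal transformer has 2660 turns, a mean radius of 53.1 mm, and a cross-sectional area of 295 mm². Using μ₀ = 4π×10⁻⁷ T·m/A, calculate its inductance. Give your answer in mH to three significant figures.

For a thin toroid, L = μ₀N²A/(2πR).
L = (4π×10⁻⁷)(2660)²(2.950×10^-4) / (2π×5.310×10^-2 m) = 7.862×10^-3 H.

L ≈ 7.86 mH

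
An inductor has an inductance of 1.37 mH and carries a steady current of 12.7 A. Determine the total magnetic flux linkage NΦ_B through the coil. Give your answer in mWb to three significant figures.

NΦ_B ≈ 17.4 mWb

From L = NΦ_B/I, the flux linkage is NΦ_B = LI.
NΦ_B = (1.370×10^-3 H)(12.7 A) = 1.740×10^-2 Wb.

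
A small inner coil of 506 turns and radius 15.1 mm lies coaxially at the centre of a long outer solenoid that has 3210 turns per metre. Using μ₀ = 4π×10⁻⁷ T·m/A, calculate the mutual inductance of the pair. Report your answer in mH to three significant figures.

M ≈ 1.46 mH

The outer solenoid produces a uniform field B₁ = μ₀n₁I₁ across the inner coil,
so the flux linkage is N₂Φ = N₂B₁A₂ = μ₀n₁N₂A₂·I₁, giving M = μ₀n₁N₂A₂.
A₂ = πr² = π(1.510×10^-2 m)² = 7.163×10^-4 m².
M = (4π×10⁻⁷)(3210)(506)(7.163×10^-4) = 1.462×10^-3 H.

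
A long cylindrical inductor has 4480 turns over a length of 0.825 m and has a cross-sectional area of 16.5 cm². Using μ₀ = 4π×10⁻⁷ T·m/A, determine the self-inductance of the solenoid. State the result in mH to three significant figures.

L ≈ 50.4 mH

A = 16.5 cm² = 1.650×10^-3 m².
For a long solenoid, L = μ₀N²A/ℓ.
L = (4π×10⁻⁷)(4480)²(1.650×10^-3)/(0.825 m) = 5.044×10^-2 H.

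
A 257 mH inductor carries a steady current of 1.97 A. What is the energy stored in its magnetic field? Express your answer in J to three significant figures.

Stored magnetic energy: U = ½LI².
U = ½(0.257 H)(1.97 A)² = 0.4987 J.

U ≈ 0.499 J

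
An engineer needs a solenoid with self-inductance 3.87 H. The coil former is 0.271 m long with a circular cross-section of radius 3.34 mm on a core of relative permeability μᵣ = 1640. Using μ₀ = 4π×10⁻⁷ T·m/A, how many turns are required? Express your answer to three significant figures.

N ≈ 3810 turns

A = πr² = π(3.340×10^-3 m)² = 3.5046×10^-5 m².
From L = μ₀μᵣN²A/ℓ, N = √(Lℓ / (μ₀μᵣA)).
N = √[(3.87)(0.271) / ((4π×10⁻⁷)(1640)×3.5046×10^-5)] = √(1.452×10^7) ≈ 3810.6.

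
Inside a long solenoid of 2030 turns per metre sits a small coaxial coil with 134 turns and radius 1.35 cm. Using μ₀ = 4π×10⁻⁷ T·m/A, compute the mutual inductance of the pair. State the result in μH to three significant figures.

The outer solenoid produces a uniform field B₁ = μ₀n₁I₁ across the inner coil,
so the flux linkage is N₂Φ = N₂B₁A₂ = μ₀n₁N₂A₂·I₁, giving M = μ₀n₁N₂A₂.
A₂ = πr² = π(1.350×10^-2 m)² = 5.726×10^-4 m².
M = (4π×10⁻⁷)(2030)(134)(5.726×10^-4) = 1.957×10^-4 H.

M ≈ 196 μH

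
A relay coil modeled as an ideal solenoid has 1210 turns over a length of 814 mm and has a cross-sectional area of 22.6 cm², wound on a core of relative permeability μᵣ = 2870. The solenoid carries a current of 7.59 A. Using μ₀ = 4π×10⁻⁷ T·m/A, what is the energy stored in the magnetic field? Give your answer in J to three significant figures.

U ≈ 422 J

A = 22.6 cm² = 2.260×10^-3 m².
L = μ₀μᵣN²A/ℓ = (4π×10⁻⁷)(2870)(1210)²(2.260×10^-3)/(0.814) = 14.66 H.
U = ½LI² = ½(14.66)(7.59)² = 422.3 J.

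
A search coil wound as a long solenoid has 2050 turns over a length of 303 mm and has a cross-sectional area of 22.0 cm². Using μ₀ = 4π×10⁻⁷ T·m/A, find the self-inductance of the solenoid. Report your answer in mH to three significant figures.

A = 22.0 cm² = 2.200×10^-3 m².
For a long solenoid, L = μ₀N²A/ℓ.
L = (4π×10⁻⁷)(2050)²(2.200×10^-3)/(0.303 m) = 3.834×10^-2 H.

L ≈ 38.3 mH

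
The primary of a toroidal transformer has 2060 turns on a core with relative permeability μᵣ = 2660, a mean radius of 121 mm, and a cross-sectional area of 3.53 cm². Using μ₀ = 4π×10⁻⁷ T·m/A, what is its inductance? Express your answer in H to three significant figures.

L ≈ 6.59 H

For a thin toroid, L = μ₀μᵣN²A/(2πR).
L = (4π×10⁻⁷)(2660)(2060)²(3.530×10^-4) / (2π×0.121 m) = 6.586 H.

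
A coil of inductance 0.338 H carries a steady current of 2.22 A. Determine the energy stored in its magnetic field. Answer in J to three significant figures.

U ≈ 0.833 J

Stored magnetic energy: U = ½LI².
U = ½(0.338 H)(2.22 A)² = 0.8329 J.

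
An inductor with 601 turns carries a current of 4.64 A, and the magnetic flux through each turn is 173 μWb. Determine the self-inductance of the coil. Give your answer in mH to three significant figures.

Self-inductance is defined by L = NΦ_B/I (flux linkage over current).
L = (601)(1.730×10^-4 Wb)/(4.64 A) = 2.241×10^-2 H.

L ≈ 22.4 mH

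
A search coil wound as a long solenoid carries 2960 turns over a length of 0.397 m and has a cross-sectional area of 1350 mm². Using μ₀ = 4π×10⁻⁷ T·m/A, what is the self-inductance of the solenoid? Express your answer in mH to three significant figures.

A = 1350 mm² = 1.350×10^-3 m².
For a long solenoid, L = μ₀N²A/ℓ.
L = (4π×10⁻⁷)(2960)²(1.350×10^-3)/(0.397 m) = 3.744×10^-2 H.

L ≈ 37.4 mH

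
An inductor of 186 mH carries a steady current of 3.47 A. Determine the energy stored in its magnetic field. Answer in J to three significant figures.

Stored magnetic energy: U = ½LI².
U = ½(0.186 H)(3.47 A)² = 1.12 J.

U ≈ 1.12 J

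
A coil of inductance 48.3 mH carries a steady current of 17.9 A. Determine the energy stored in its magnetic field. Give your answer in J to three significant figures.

Stored magnetic energy: U = ½LI².
U = ½(4.830×10^-2 H)(17.9 A)² = 7.738 J.

U ≈ 7.74 J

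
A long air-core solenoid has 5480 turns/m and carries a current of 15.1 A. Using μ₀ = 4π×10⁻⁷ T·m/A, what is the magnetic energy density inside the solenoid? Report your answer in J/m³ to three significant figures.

B = μ₀nI = (4π×10⁻⁷)(5.480×10^3)(15.1) = 0.104 T.
u = B²/(2μ₀) = (0.104)²/(2×4π×10⁻⁷) = 4.302×10^3 J/m³.

u ≈ 4300 J/m³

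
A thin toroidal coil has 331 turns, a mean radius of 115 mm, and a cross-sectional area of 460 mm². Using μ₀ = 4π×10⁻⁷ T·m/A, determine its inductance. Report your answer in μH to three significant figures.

For a thin toroid, L = μ₀N²A/(2πR).
L = (4π×10⁻⁷)(331)²(4.600×10^-4) / (2π×0.115 m) = 8.7649×10^-5 H.

L ≈ 87.6 μH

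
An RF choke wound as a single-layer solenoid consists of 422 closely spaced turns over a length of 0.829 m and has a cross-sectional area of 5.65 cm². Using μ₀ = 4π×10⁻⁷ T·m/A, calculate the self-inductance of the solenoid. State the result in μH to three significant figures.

L ≈ 153 μH

A = 5.65 cm² = 5.650×10^-4 m².
For a long solenoid, L = μ₀N²A/ℓ.
L = (4π×10⁻⁷)(422)²(5.650×10^-4)/(0.829 m) = 1.525×10^-4 H.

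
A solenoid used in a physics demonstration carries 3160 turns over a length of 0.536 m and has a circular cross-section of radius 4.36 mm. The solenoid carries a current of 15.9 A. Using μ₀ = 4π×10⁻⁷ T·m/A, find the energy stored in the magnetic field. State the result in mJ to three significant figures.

U ≈ 177 mJ

A = πr² = π(4.360×10^-3 m)² = 5.972×10^-5 m².
L = μ₀N²A/ℓ = (4π×10⁻⁷)(3160)²(5.972×10^-5)/(0.536) = 1.398×10^-3 H.
U = ½LI² = ½(1.398×10^-3)(15.9)² = 0.1767 J.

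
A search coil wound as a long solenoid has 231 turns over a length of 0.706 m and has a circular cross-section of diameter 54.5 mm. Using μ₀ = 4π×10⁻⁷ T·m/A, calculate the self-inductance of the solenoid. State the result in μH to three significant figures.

A = π(d/2)² = π(2.725×10^-2 m)² = 2.333×10^-3 m².
For a long solenoid, L = μ₀N²A/ℓ.
L = (4π×10⁻⁷)(231)²(2.333×10^-3)/(0.706 m) = 2.216×10^-4 H.

L ≈ 222 μH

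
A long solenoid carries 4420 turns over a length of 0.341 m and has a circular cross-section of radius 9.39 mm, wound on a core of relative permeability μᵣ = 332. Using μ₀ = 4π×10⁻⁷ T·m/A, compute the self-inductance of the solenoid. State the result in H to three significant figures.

L ≈ 6.62 H

A = πr² = π(9.390×10^-3 m)² = 2.770×10^-4 m².
For a long solenoid, L = μ₀μᵣN²A/ℓ.
L = (4π×10⁻⁷)(332)(4420)²(2.770×10^-4)/(0.341 m) = 6.621 H.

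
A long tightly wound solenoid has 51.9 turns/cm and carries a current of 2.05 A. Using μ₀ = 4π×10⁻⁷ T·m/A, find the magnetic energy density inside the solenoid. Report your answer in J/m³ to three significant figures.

u ≈ 71.1 J/m³

B = μ₀nI = (4π×10⁻⁷)(5.190×10^3)(2.05) = 1.337×10^-2 T.
u = B²/(2μ₀) = (1.337×10^-2)²/(2×4π×10⁻⁷) = 71.13 J/m³.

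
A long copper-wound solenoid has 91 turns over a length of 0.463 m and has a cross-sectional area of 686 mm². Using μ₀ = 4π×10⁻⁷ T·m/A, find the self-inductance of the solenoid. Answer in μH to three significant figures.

A = 686 mm² = 6.860×10^-4 m².
For a long solenoid, L = μ₀N²A/ℓ.
L = (4π×10⁻⁷)(91)²(6.860×10^-4)/(0.463 m) = 1.542×10^-5 H.

L ≈ 15.4 μH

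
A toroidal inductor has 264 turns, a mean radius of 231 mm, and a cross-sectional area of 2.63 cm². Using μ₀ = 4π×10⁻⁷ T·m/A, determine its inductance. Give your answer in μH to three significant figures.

L ≈ 15.9 μH

For a thin toroid, L = μ₀N²A/(2πR).
L = (4π×10⁻⁷)(264)²(2.630×10^-4) / (2π×0.231 m) = 1.587×10^-5 H.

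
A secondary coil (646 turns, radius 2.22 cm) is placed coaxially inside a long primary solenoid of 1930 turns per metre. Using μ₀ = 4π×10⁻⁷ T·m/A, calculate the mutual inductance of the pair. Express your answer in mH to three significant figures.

The outer solenoid produces a uniform field B₁ = μ₀n₁I₁ across the inner coil,
so the flux linkage is N₂Φ = N₂B₁A₂ = μ₀n₁N₂A₂·I₁, giving M = μ₀n₁N₂A₂.
A₂ = πr² = π(2.220×10^-2 m)² = 1.548×10^-3 m².
M = (4π×10⁻⁷)(1930)(646)(1.548×10^-3) = 2.426×10^-3 H.

M ≈ 2.43 mH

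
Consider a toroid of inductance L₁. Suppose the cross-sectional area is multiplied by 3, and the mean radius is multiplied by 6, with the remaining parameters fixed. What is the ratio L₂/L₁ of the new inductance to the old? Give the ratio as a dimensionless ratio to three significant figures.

For a toroid, L ∝ μᵣN²A/R.
L₂/L₁ = (3) × (6)^-1 = 0.500.

L₂/L₁ = 0.500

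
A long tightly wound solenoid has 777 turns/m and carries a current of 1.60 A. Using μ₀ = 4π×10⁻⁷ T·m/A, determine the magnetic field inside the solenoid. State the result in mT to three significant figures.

Inside a long solenoid, B = μ₀nI.
B = (4π×10⁻⁷)(777 m⁻¹)(1.60 A) = 1.562×10^-3 T.

B ≈ 1.56 mT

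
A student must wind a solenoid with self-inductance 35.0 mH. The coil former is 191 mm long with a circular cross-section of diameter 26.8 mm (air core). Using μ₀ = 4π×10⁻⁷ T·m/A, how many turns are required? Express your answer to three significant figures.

N ≈ 3070 turns

A = π(d/2)² = π(1.340×10^-2 m)² = 5.641×10^-4 m².
From L = μ₀N²A/ℓ, N = √(Lℓ / (μ₀A)).
N = √[(3.500×10^-2)(0.191) / ((4π×10⁻⁷)×5.641×10^-4)] = √(9.430×10^6) ≈ 3070.9.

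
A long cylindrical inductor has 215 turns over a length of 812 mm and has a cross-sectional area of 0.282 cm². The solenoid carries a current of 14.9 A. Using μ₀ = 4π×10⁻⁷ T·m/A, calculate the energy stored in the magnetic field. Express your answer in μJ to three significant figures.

U ≈ 224 μJ

A = 0.282 cm² = 2.820×10^-5 m².
L = μ₀N²A/ℓ = (4π×10⁻⁷)(215)²(2.820×10^-5)/(0.812) = 2.017×10^-6 H.
U = ½LI² = ½(2.017×10^-6)(14.9)² = 2.239×10^-4 J.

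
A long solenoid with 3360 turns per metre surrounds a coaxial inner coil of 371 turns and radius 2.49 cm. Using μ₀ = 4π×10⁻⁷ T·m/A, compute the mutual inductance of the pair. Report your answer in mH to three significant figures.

M ≈ 3.05 mH

The outer solenoid produces a uniform field B₁ = μ₀n₁I₁ across the inner coil,
so the flux linkage is N₂Φ = N₂B₁A₂ = μ₀n₁N₂A₂·I₁, giving M = μ₀n₁N₂A₂.
A₂ = πr² = π(2.490×10^-2 m)² = 1.948×10^-3 m².
M = (4π×10⁻⁷)(3360)(371)(1.948×10^-3) = 3.051×10^-3 H.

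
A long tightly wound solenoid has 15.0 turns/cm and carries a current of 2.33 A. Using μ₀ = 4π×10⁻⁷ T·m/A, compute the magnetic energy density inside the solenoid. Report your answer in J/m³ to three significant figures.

B = μ₀nI = (4π×10⁻⁷)(1.500×10^3)(2.33) = 4.392×10^-3 T.
u = B²/(2μ₀) = (4.392×10^-3)²/(2×4π×10⁻⁷) = 7.6749 J/m³.

u ≈ 7.67 J/m³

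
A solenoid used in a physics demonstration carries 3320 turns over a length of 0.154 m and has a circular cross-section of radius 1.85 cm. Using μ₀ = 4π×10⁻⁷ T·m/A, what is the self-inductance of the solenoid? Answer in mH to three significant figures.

L ≈ 96.7 mH

A = πr² = π(1.850×10^-2 m)² = 1.075×10^-3 m².
For a long solenoid, L = μ₀N²A/ℓ.
L = (4π×10⁻⁷)(3320)²(1.075×10^-3)/(0.154 m) = 9.671×10^-2 H.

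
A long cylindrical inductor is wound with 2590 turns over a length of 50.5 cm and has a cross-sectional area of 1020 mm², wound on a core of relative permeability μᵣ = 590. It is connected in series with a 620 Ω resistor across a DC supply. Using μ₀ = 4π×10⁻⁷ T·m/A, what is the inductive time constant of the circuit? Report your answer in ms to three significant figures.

τ ≈ 16.2 ms

A = 1020 mm² = 1.020×10^-3 m².
L = μ₀μᵣN²A/ℓ = (4π×10⁻⁷)(590)(2590)²(1.020×10^-3)/(0.505) = 10.045 H.
τ = L/R = (10.045)/(620) = 1.620×10^-2 s.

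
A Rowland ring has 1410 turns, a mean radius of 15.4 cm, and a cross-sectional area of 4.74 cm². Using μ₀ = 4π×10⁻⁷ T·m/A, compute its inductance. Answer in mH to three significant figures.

For a thin toroid, L = μ₀N²A/(2πR).
L = (4π×10⁻⁷)(1410)²(4.740×10^-4) / (2π×0.154 m) = 1.224×10^-3 H.

L ≈ 1.22 mH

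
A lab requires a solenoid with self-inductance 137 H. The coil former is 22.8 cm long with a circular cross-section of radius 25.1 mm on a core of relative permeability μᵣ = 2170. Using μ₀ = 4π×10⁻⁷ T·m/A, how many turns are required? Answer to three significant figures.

A = πr² = π(2.510×10^-2 m)² = 1.979×10^-3 m².
From L = μ₀μᵣN²A/ℓ, N = √(Lℓ / (μ₀μᵣA)).
N = √[(137)(0.228) / ((4π×10⁻⁷)(2170)×1.979×10^-3)] = √(5.787×10^6) ≈ 2405.7.

N ≈ 2410 turns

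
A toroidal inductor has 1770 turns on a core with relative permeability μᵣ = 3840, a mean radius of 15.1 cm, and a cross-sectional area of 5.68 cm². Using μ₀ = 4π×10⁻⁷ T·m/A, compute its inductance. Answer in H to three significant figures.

L ≈ 9.05 H

For a thin toroid, L = μ₀μᵣN²A/(2πR).
L = (4π×10⁻⁷)(3840)(1770)²(5.680×10^-4) / (2π×0.151 m) = 9.051 H.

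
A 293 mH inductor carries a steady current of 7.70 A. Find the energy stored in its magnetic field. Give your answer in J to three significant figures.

Stored magnetic energy: U = ½LI².
U = ½(0.293 H)(7.70 A)² = 8.686 J.

U ≈ 8.69 J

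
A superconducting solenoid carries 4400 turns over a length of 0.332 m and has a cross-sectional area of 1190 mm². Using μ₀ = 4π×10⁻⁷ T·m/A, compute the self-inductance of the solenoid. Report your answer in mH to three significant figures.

L ≈ 87.2 mH

A = 1190 mm² = 1.190×10^-3 m².
For a long solenoid, L = μ₀N²A/ℓ.
L = (4π×10⁻⁷)(4400)²(1.190×10^-3)/(0.332 m) = 8.720×10^-2 H.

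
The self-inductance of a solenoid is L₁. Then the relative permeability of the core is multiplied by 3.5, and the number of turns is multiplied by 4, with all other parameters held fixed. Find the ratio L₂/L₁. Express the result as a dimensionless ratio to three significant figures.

L₂/L₁ = 56.0

For a solenoid, L ∝ μᵣN²A/ℓ.
L₂/L₁ = (3.5) × (4)^2 = 56.0.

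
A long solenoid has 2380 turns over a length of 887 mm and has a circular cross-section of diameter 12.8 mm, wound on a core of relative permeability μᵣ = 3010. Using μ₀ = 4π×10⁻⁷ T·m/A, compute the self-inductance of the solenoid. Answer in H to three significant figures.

L ≈ 3.11 H

A = π(d/2)² = π(6.400×10^-3 m)² = 1.287×10^-4 m².
For a long solenoid, L = μ₀μᵣN²A/ℓ.
L = (4π×10⁻⁷)(3010)(2380)²(1.287×10^-4)/(0.887 m) = 3.108 H.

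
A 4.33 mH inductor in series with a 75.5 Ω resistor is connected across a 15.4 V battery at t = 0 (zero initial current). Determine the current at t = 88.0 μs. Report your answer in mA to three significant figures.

τ = L/R = 4.330×10^-3/75.5 = 5.735×10^-5 s; final current I_∞ = ε/R = 15.4/75.5 = 0.204 A.
I(t) = I_∞(1 − e^(−t/τ)) with t/τ = 1.534.
I = (0.204)(1 − e^(−1.534)) = 0.16 A.

I ≈ 160 mA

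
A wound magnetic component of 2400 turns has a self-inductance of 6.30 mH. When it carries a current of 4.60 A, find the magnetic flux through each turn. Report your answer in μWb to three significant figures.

From L = NΦ_B/I, the flux per turn is Φ_B = LI/N.
Φ_B = (6.300×10^-3 H)(4.60 A)/2400 = 1.207×10^-5 Wb.

Φ_B ≈ 12.1 μWb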